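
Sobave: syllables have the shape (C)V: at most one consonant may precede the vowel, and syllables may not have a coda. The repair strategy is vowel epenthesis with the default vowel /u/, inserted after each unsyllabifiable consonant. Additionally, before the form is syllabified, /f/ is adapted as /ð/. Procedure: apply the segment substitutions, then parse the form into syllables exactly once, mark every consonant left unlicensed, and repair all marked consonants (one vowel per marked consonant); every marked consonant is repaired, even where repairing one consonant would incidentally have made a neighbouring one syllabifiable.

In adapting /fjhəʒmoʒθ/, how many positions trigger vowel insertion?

After substitution the input is /ðjhəʒmoʒθ/.
The unsyllabifiable consonants are /ð/, /j/, /ʒ/, /ʒ/, /θ/; each receives one epenthetic vowel.

5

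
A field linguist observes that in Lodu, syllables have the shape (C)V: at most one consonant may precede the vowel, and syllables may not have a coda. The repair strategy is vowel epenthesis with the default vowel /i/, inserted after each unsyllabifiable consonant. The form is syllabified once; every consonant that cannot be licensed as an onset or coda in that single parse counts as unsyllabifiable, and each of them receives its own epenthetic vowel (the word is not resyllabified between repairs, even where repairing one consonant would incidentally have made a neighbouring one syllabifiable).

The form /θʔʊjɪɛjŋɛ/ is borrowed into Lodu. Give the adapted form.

Under (C)V, the unsyllabifiable consonants are /θ/, /j/ (no codas are permitted; onsets are limited to one consonant).
Inserting the epenthetic vowel yields /θ/ → /θi/, /j/ → /ji/.

θiʔʊjɪɛjiŋɛ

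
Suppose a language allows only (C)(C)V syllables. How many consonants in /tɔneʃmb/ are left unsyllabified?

The consonants /ʃ/, /m/, /b/ cannot be parsed into a legal (C)(C)V syllable (no codas are permitted; onsets may contain at most 2 consonants).

3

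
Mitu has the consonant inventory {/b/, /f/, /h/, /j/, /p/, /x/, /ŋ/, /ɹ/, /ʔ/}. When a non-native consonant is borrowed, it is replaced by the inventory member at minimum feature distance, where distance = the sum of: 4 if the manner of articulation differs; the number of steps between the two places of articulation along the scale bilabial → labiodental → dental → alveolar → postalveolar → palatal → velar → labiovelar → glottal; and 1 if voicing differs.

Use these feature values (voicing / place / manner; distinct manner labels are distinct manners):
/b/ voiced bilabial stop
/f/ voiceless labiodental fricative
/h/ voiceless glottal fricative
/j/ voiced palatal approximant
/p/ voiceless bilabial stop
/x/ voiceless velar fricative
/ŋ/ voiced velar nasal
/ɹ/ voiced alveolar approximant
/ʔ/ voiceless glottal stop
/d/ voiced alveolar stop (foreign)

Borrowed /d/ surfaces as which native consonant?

/b/ is closest: same manner (stop), place distance 3 (alveolar→bilabial), same voicing; total 3. Next closest is /p/ at distance 4.

b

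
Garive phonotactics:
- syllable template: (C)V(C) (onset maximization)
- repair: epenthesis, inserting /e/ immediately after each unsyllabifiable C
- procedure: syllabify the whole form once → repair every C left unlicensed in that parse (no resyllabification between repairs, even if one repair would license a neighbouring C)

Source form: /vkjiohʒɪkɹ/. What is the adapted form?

vekejiohʒɪkɹe

Syllabifying with onset maximization leaves /v/, /k/, /ɹ/ stranded (at most one coda consonant is licensed; onsets are limited to one consonant).
Each unlicensed consonant becomes the onset of a new syllable: /v/ → /ve/, /k/ → /ke/, /ɹ/ → /ɹe/.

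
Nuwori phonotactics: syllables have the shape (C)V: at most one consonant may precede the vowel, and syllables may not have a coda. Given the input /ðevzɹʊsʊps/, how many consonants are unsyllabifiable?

4

The consonants /v/, /z/, /p/, /s/ cannot be parsed into a legal (C)V syllable (no codas are permitted; onsets are limited to one consonant).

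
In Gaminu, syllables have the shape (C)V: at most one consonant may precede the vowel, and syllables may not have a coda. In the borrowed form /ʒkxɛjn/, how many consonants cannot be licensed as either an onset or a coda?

4

The consonants /ʒ/, /k/, /j/, /n/ cannot be parsed into a legal (C)V syllable (no codas are permitted; onsets are limited to one consonant).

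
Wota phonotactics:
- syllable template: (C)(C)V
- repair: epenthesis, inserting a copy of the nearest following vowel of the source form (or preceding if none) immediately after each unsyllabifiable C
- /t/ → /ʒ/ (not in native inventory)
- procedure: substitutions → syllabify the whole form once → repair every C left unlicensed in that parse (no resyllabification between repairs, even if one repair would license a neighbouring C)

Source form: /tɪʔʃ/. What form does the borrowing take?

Substitution: /t/ → /ʒ/, giving /ʒɪʔʃ/.
The consonants /ʔ/, /ʃ/ cannot be parsed into a legal (C)(C)V syllable (no codas are permitted; onsets may contain at most 2 consonants).
Each unlicensed consonant becomes the onset of a new syllable: /ʔ/ → /ʔɪ/, /ʃ/ → /ʃɪ/.

ʒɪʔɪʃɪ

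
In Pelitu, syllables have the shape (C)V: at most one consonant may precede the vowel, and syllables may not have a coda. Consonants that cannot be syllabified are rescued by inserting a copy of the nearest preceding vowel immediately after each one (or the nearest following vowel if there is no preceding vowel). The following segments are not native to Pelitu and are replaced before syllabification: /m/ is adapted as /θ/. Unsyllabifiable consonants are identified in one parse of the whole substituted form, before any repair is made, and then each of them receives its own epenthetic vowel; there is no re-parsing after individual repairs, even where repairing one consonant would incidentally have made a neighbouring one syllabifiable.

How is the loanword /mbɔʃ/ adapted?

Substitution: /m/ → /θ/, giving /θbɔʃ/.
Under (C)V, the unsyllabifiable consonants are /θ/, /ʃ/ (no codas are permitted; onsets are limited to one consonant).
Epenthesis after each stranded consonant: /θ/ → /θɔ/, /ʃ/ → /ʃɔ/.

θɔbɔʃɔ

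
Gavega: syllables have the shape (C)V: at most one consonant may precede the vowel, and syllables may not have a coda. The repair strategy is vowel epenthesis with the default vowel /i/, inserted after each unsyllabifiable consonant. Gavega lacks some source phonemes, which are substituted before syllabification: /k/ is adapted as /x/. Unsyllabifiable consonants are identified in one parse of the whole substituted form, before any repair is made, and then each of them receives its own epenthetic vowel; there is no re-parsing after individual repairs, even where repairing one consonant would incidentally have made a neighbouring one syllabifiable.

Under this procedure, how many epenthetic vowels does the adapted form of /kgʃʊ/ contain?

After substitution the input is /xgʃʊ/.
The unsyllabifiable consonants are /x/, /g/; each receives one epenthetic vowel.

2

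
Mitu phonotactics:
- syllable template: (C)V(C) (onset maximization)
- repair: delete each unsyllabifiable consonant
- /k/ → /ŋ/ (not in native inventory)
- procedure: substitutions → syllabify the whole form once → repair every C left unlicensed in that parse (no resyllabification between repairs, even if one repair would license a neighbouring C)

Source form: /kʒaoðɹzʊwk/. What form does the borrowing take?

ʒaoðzʊw

Substitution: /k/ → /ŋ/, giving /ŋʒaoðɹzʊwŋ/.
Under (C)V(C), the unsyllabifiable consonants are /ŋ/, /ɹ/, /ŋ/ (at most one coda consonant is licensed; onsets are limited to one consonant).
Deleting the stranded consonants removes /ŋ/, /ɹ/, /ŋ/.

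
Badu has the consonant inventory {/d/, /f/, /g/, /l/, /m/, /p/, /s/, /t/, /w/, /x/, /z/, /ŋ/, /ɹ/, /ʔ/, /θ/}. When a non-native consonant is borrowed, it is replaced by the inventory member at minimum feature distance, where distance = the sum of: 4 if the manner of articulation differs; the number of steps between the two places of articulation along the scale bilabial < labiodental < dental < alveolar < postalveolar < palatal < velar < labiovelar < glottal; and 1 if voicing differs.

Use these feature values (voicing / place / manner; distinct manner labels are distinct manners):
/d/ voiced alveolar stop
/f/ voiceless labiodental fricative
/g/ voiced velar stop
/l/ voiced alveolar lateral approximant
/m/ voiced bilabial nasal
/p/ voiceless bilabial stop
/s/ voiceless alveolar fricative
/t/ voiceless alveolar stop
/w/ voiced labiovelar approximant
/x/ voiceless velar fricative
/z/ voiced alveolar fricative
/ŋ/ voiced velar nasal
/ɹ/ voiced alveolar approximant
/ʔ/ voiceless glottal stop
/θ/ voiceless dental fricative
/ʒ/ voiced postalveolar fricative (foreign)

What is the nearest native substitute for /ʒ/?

/z/ is closest: same manner (fricative), place distance 1 (postalveolar→alveolar), same voicing; total 1. Next closest is /s/ at distance 2.

z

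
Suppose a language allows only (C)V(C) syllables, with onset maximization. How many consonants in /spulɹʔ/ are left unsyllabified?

3

Under (C)V(C), the unsyllabifiable consonants are /s/, /ɹ/, /ʔ/ (at most one coda consonant is licensed; onsets are limited to one consonant).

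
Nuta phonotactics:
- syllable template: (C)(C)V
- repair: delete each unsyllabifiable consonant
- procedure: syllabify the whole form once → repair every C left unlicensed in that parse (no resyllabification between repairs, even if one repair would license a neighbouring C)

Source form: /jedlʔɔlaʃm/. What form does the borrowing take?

Syllabifying with onset maximization leaves /d/, /ʃ/, /m/ stranded (no codas are permitted; onsets may contain at most 2 consonants).
Deleting the stranded consonants removes /d/, /ʃ/, /m/.

jelʔɔla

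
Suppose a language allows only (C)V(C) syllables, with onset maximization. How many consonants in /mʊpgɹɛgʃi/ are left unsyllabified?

Under (C)V(C), the unsyllabifiable consonants are /g/ (at most one coda consonant is licensed; onsets are limited to one consonant).

1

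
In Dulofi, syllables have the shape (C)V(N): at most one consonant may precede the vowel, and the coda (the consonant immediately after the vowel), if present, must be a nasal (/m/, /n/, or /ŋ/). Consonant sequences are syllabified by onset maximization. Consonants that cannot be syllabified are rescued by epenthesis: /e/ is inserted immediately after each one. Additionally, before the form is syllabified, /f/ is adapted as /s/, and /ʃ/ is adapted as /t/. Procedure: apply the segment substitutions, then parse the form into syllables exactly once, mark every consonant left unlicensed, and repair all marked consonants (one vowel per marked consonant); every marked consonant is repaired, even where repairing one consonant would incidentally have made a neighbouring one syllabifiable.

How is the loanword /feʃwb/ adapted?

Substitution: /f/ → /s/, /ʃ/ → /t/, giving /setwb/.
Syllabifying with onset maximization leaves /t/, /w/, /b/ stranded (only a nasal (/m/, /n/, or /ŋ/) is licensed in coda position; onsets are limited to one consonant).
Epenthesis after each stranded consonant: /t/ → /te/, /w/ → /we/, /b/ → /be/.

setewebe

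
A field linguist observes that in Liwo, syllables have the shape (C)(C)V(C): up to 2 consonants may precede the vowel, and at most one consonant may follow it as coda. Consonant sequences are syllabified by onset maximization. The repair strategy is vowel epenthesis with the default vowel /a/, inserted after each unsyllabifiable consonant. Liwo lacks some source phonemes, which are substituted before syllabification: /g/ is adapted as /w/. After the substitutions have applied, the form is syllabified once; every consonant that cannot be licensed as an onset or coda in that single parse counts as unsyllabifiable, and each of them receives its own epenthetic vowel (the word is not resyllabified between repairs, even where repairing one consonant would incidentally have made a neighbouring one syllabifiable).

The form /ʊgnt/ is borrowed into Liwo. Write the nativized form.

Substitution: /g/ → /w/, giving /ʊwnt/.
The consonants /n/, /t/ cannot be parsed into a legal (C)(C)V(C) syllable (at most one coda consonant is licensed; onsets may contain at most 2 consonants).
Inserting the epenthetic vowel yields /n/ → /na/, /t/ → /ta/.

ʊwnata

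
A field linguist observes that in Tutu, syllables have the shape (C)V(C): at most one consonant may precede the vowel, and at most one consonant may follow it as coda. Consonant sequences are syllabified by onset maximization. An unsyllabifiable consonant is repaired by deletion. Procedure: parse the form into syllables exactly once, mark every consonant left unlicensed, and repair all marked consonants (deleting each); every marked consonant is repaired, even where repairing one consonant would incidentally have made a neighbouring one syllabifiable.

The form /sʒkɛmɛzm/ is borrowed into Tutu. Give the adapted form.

The consonants /s/, /ʒ/, /m/ cannot be parsed into a legal (C)V(C) syllable (at most one coda consonant is licensed; onsets are limited to one consonant).
Each unlicensed consonant is deleted: /s/, /ʒ/, /m/.

kɛmɛz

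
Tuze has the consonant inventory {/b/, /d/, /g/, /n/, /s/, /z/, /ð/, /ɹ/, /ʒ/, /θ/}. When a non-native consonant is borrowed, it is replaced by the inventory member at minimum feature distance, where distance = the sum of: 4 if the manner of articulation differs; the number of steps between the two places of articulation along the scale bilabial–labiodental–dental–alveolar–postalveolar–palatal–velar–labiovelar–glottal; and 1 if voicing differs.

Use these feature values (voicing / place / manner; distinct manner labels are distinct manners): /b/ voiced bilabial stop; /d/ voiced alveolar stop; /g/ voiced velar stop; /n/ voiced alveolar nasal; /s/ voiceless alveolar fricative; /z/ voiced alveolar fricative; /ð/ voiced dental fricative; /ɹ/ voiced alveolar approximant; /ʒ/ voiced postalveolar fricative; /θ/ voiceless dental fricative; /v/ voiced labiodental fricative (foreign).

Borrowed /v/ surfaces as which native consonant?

ð

/ð/ is closest: same manner (fricative), place distance 1 (labiodental→dental), same voicing; total 1. Next closest is /z/ at distance 2.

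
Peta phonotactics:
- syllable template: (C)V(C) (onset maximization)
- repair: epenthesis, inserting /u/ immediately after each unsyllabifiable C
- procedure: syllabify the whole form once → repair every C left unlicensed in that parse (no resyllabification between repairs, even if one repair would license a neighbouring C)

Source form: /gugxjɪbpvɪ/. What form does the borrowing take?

gugxujɪbpuvɪ

Syllabifying with onset maximization leaves /x/, /p/ stranded (at most one coda consonant is licensed; onsets are limited to one consonant).
Each unlicensed consonant becomes the onset of a new syllable: /x/ → /xu/, /p/ → /pu/.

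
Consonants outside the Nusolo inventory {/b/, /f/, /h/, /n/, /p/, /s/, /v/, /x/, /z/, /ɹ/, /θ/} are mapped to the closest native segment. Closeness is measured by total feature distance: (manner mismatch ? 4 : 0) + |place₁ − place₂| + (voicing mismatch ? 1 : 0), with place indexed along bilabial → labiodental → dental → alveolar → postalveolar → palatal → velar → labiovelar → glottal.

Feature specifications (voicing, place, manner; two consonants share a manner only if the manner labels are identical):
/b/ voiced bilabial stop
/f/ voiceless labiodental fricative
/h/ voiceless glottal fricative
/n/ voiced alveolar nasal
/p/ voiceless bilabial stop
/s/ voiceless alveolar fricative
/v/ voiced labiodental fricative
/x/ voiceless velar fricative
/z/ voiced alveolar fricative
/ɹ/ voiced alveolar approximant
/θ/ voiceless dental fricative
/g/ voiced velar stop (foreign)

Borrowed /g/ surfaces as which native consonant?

x

/x/ is closest: manner differs (stop→fricative, +4), place distance 0 (velar→velar), voicing differs (+1); total 5. Next closest is /b/ at distance 6.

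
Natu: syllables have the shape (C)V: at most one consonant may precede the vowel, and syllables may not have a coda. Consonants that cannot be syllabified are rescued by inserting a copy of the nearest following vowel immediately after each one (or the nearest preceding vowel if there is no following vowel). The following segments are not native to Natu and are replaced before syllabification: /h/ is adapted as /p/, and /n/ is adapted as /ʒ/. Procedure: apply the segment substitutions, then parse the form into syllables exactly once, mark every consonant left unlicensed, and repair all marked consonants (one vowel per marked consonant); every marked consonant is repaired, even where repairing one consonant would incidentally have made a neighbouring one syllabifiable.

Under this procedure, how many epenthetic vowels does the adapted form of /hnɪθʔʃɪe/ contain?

3

After substitution the input is /pʒɪθʔʃɪe/.
The unsyllabifiable consonants are /p/, /θ/, /ʔ/; each receives one epenthetic vowel.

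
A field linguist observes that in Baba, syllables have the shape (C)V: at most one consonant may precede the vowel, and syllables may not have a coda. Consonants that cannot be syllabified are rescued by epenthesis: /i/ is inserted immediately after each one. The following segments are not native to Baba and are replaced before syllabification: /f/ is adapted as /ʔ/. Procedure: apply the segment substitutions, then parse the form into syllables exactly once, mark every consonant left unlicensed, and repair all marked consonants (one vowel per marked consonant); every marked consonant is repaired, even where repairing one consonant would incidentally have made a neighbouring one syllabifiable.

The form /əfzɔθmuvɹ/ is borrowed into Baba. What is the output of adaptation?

əʔizɔθimuviɹi

Substitution: /f/ → /ʔ/, giving /əʔzɔθmuvɹ/.
Under (C)V, the unsyllabifiable consonants are /ʔ/, /θ/, /v/, /ɹ/ (no codas are permitted; onsets are limited to one consonant).
Each unlicensed consonant becomes the onset of a new syllable: /ʔ/ → /ʔi/, /θ/ → /θi/, /v/ → /vi/, /ɹ/ → /ɹi/.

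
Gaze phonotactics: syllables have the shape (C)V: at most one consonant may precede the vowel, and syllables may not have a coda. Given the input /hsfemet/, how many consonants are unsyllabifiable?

3

Syllabifying with onset maximization leaves /h/, /s/, /t/ stranded (no codas are permitted; onsets are limited to one consonant).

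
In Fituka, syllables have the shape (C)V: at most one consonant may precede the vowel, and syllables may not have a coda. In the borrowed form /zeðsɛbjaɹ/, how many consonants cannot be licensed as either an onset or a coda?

Under (C)V, the unsyllabifiable consonants are /ð/, /b/, /ɹ/ (no codas are permitted; onsets are limited to one consonant).

3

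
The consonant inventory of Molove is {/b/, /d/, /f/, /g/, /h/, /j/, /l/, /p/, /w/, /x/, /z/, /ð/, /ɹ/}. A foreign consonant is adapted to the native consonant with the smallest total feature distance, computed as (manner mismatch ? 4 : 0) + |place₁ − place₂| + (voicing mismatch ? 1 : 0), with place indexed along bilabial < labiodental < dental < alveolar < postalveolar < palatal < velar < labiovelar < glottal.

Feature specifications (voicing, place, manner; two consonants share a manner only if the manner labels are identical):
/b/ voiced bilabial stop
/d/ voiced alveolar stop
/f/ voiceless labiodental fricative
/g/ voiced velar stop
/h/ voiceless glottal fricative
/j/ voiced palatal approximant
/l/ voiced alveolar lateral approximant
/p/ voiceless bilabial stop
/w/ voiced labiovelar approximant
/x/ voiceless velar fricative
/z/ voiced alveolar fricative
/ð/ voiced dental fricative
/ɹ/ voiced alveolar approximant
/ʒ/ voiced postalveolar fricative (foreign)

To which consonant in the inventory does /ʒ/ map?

z

/z/ is closest: same manner (fricative), place distance 1 (postalveolar→alveolar), same voicing; total 1. Next closest is /ð/ at distance 2.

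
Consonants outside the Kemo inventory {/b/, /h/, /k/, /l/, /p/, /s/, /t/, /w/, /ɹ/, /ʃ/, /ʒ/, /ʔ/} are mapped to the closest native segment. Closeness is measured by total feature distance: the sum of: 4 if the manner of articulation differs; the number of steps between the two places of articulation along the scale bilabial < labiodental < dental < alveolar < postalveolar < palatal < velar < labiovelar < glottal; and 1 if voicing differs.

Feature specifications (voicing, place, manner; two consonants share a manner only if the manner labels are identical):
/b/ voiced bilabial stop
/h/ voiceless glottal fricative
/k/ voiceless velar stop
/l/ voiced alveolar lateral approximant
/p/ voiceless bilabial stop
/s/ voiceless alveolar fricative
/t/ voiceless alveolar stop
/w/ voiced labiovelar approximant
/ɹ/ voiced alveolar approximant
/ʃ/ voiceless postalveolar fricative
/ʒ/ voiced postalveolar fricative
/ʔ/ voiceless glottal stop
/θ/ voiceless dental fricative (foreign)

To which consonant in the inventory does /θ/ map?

s

/s/ is closest: same manner (fricative), place distance 1 (dental→alveolar), same voicing; total 1. Next closest is /ʃ/ at distance 2.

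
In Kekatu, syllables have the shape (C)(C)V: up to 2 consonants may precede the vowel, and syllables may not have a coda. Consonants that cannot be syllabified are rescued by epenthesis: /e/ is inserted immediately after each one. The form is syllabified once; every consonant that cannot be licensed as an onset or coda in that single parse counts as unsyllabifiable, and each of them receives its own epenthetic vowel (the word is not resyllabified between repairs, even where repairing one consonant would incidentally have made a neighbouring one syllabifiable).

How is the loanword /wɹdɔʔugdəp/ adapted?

weɹdɔʔugdəpe

Under (C)(C)V, the unsyllabifiable consonants are /w/, /p/ (no codas are permitted; onsets may contain at most 2 consonants).
Each unlicensed consonant becomes the onset of a new syllable: /w/ → /we/, /p/ → /pe/.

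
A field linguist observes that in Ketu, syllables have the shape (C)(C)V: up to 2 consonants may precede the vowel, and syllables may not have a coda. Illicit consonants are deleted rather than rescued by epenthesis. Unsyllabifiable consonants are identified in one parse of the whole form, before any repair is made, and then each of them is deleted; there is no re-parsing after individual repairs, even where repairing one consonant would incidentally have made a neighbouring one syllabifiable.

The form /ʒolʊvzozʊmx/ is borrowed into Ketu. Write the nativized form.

Under (C)(C)V, the unsyllabifiable consonants are /m/, /x/ (no codas are permitted; onsets may contain at most 2 consonants).
Deletion applies to /m/, /x/.

ʒolʊvzozʊ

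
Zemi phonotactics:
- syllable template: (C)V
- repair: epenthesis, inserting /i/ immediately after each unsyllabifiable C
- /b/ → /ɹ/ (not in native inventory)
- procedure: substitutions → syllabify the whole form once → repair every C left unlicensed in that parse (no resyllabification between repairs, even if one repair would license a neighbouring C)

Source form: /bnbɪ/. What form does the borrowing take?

ɹiniɹɪ

Substitution: /b/ → /ɹ/, giving /ɹnɹɪ/.
Syllabifying with onset maximization leaves /ɹ/, /n/ stranded (no codas are permitted; onsets are limited to one consonant).
Epenthesis after each stranded consonant: /ɹ/ → /ɹi/, /n/ → /ni/.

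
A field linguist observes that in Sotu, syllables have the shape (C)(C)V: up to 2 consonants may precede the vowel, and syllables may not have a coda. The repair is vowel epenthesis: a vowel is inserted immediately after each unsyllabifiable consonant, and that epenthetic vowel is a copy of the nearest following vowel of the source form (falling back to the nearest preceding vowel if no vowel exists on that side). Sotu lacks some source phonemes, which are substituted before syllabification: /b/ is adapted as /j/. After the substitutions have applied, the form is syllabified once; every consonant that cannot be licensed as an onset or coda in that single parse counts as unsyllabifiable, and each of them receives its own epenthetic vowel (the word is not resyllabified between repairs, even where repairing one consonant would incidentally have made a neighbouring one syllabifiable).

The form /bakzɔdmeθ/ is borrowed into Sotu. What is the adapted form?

Substitution: /b/ → /j/, giving /jakzɔdmeθ/.
Syllabifying with onset maximization leaves /θ/ stranded (no codas are permitted; onsets may contain at most 2 consonants).
Each unlicensed consonant becomes the onset of a new syllable: /θ/ → /θe/.

jakzɔdmeθe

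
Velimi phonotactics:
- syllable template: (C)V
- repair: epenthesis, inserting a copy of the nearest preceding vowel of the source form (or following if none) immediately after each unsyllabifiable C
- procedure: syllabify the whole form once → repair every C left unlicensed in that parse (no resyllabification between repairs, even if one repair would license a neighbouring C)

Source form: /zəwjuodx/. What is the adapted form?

The consonants /w/, /d/, /x/ cannot be parsed into a legal (C)V syllable (no codas are permitted; onsets are limited to one consonant).
Epenthesis after each stranded consonant: /w/ → /wə/, /d/ → /do/, /x/ → /xo/.

zəwəjuodoxo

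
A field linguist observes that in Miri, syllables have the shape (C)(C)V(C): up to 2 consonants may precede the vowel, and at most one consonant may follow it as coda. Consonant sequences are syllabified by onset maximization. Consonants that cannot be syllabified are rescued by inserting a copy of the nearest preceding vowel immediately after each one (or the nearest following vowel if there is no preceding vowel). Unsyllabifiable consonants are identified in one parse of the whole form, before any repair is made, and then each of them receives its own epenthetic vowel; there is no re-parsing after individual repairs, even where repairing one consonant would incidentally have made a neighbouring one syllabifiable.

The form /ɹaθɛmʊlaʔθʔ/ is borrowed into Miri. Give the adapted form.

ɹaθɛmʊlaʔθaʔa

Under (C)(C)V(C), the unsyllabifiable consonants are /θ/, /ʔ/ (at most one coda consonant is licensed; onsets may contain at most 2 consonants).
Epenthesis after each stranded consonant: /θ/ → /θa/, /ʔ/ → /ʔa/.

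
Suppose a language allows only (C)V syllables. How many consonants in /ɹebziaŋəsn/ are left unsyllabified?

3

Syllabifying with onset maximization leaves /b/, /s/, /n/ stranded (no codas are permitted; onsets are limited to one consonant).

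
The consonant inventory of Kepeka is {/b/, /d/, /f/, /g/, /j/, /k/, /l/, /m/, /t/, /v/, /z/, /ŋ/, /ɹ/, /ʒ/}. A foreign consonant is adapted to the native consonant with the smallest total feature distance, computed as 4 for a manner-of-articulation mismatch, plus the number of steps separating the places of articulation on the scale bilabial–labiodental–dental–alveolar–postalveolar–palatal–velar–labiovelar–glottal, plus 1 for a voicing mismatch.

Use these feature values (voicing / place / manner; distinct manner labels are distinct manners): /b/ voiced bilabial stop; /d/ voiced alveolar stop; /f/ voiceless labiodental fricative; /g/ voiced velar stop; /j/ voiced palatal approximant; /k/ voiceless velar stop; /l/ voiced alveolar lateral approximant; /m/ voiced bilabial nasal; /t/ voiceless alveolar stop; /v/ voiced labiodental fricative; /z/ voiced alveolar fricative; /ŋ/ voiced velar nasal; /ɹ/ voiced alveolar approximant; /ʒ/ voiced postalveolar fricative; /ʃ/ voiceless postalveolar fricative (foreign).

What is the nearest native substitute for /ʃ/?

ʒ

/ʒ/ is closest: same manner (fricative), place distance 0 (postalveolar→postalveolar), voicing differs (+1); total 1. Next closest is /z/ at distance 2.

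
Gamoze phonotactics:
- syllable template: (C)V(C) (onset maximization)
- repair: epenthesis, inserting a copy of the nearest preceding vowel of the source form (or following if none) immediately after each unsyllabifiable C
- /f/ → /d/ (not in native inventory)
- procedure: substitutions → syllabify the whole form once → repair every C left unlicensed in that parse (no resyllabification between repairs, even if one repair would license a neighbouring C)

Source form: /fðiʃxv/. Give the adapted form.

diðiʃxivi

Substitution: /f/ → /d/, giving /dðiʃxv/.
Syllabifying with onset maximization leaves /d/, /x/, /v/ stranded (at most one coda consonant is licensed; onsets are limited to one consonant).
Each unlicensed consonant becomes the onset of a new syllable: /d/ → /di/, /x/ → /xi/, /v/ → /vi/.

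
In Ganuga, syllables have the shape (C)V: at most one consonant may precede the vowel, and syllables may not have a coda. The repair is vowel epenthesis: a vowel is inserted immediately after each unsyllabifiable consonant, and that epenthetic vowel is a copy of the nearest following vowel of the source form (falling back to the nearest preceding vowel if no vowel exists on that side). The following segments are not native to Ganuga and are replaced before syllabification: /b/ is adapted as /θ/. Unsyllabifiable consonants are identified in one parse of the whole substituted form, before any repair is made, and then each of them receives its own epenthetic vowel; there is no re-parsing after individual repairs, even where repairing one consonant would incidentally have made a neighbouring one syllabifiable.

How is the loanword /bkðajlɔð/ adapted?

Substitution: /b/ → /θ/, giving /θkðajlɔð/.
The consonants /θ/, /k/, /j/, /ð/ cannot be parsed into a legal (C)V syllable (no codas are permitted; onsets are limited to one consonant).
Each unlicensed consonant becomes the onset of a new syllable: /θ/ → /θa/, /k/ → /ka/, /j/ → /jɔ/, /ð/ → /ðɔ/.

θakaðajɔlɔðɔ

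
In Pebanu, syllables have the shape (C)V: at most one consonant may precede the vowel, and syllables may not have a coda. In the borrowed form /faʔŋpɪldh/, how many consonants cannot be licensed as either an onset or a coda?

Syllabifying with onset maximization leaves /ʔ/, /ŋ/, /l/, /d/, /h/ stranded (no codas are permitted; onsets are limited to one consonant).

5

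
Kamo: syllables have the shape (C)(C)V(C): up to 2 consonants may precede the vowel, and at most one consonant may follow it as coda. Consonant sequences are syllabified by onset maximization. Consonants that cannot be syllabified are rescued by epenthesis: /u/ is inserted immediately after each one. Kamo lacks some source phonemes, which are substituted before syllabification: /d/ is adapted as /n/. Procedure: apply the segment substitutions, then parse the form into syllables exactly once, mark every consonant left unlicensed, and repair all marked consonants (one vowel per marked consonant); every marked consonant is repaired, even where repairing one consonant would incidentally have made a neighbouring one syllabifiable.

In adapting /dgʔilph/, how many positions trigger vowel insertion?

After substitution the input is /ngʔilph/.
The unsyllabifiable consonants are /n/, /p/, /h/; each receives one epenthetic vowel.

3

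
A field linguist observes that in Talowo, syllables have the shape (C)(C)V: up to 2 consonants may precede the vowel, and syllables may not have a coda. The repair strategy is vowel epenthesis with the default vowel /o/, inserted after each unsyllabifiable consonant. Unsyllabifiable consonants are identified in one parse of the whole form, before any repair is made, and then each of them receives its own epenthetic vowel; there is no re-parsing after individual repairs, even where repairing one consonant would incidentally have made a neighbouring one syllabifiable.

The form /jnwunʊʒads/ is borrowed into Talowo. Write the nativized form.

The consonants /j/, /d/, /s/ cannot be parsed into a legal (C)(C)V syllable (no codas are permitted; onsets may contain at most 2 consonants).
Inserting the epenthetic vowel yields /j/ → /jo/, /d/ → /do/, /s/ → /so/.

jonwunʊʒadoso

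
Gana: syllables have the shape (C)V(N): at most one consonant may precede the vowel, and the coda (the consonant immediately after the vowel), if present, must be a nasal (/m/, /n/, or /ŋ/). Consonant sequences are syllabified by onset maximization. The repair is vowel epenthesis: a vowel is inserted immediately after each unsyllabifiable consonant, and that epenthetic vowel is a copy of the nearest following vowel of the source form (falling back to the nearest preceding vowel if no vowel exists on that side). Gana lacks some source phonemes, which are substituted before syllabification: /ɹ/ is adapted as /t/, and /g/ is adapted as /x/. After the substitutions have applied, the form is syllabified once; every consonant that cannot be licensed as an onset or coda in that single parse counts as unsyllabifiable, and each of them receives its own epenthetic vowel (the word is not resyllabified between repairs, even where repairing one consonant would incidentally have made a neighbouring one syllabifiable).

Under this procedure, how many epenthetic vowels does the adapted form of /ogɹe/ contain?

After substitution the input is /oxte/.
The unsyllabifiable consonants are /x/; each receives one epenthetic vowel.

1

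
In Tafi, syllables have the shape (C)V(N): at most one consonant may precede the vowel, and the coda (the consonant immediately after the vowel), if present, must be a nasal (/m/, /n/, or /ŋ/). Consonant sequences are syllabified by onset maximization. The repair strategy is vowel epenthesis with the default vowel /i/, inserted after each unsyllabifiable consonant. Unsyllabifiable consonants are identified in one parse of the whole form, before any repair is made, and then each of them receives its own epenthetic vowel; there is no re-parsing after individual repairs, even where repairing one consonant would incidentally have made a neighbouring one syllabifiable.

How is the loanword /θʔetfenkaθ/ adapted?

Syllabifying with onset maximization leaves /θ/, /t/, /θ/ stranded (only a nasal (/m/, /n/, or /ŋ/) is licensed in coda position; onsets are limited to one consonant).
Epenthesis after each stranded consonant: /θ/ → /θi/, /t/ → /ti/, /θ/ → /θi/.

θiʔetifenkaθi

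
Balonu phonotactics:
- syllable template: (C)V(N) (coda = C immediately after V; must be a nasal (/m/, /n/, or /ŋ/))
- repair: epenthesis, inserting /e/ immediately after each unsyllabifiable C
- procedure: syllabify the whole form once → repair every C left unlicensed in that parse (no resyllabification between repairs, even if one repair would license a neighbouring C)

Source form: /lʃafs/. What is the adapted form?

leʃafese

Under (C)V(N), the unsyllabifiable consonants are /l/, /f/, /s/ (only a nasal (/m/, /n/, or /ŋ/) is licensed in coda position; onsets are limited to one consonant).
Each unlicensed consonant becomes the onset of a new syllable: /l/ → /le/, /f/ → /fe/, /s/ → /se/.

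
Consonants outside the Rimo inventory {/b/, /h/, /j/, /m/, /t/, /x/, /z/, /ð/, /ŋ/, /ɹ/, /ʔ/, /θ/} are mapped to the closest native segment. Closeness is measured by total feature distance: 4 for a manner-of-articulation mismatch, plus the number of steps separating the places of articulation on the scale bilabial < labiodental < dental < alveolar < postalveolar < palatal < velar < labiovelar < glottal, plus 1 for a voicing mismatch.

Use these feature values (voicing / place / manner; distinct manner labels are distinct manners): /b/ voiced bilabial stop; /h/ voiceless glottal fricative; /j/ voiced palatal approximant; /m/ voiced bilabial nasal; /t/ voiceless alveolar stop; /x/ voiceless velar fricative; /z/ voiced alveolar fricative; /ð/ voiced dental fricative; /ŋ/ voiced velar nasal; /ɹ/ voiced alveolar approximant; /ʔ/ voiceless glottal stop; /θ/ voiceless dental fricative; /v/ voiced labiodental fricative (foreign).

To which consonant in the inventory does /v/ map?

ð

/ð/ is closest: same manner (fricative), place distance 1 (labiodental→dental), same voicing; total 1. Next closest is /z/ at distance 2.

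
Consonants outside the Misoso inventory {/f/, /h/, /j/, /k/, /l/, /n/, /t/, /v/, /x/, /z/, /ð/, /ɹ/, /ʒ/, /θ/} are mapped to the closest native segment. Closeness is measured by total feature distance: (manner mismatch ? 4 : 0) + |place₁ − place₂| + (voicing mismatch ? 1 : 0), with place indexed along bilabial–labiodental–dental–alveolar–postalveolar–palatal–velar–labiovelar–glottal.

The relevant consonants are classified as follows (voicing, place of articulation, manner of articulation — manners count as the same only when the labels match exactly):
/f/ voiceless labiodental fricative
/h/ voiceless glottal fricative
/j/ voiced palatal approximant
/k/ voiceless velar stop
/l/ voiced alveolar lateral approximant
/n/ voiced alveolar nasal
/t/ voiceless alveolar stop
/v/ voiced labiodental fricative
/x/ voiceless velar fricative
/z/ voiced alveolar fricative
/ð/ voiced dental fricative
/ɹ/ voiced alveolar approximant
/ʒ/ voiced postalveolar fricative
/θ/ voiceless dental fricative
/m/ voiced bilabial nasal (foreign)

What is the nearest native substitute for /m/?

/n/ is closest: same manner (nasal), place distance 3 (bilabial→alveolar), same voicing; total 3. Next closest is /v/ at distance 5.

n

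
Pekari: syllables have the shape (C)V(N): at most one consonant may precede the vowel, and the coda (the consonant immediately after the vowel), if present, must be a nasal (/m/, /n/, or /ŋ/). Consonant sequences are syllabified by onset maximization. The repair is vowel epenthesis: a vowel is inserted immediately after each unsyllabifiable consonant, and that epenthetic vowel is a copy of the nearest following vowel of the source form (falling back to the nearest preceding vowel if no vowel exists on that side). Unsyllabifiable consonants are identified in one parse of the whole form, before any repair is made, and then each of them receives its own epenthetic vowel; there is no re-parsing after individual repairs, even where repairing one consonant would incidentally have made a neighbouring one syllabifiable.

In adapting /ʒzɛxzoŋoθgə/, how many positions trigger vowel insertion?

The unsyllabifiable consonants are /ʒ/, /x/, /θ/; each receives one epenthetic vowel.

3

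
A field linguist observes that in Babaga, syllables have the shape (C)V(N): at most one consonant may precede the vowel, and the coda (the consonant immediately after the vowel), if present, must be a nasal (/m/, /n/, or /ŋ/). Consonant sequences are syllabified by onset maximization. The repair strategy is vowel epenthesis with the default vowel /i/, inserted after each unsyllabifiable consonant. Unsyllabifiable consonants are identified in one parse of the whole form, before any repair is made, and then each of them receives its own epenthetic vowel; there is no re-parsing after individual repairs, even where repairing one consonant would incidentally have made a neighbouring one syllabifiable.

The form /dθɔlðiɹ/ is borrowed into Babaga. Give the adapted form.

diθɔliðiɹi

Syllabifying with onset maximization leaves /d/, /l/, /ɹ/ stranded (only a nasal (/m/, /n/, or /ŋ/) is licensed in coda position; onsets are limited to one consonant).
Inserting the epenthetic vowel yields /d/ → /di/, /l/ → /li/, /ɹ/ → /ɹi/.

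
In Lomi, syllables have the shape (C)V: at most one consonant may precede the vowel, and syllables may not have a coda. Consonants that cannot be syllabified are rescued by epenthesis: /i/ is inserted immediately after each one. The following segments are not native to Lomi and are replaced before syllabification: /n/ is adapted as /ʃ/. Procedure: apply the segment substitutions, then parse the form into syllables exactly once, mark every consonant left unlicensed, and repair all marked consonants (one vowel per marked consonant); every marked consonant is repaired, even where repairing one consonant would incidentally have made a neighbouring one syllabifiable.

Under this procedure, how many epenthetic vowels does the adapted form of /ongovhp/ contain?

4

After substitution the input is /oʃgovhp/.
The unsyllabifiable consonants are /ʃ/, /v/, /h/, /p/; each receives one epenthetic vowel.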